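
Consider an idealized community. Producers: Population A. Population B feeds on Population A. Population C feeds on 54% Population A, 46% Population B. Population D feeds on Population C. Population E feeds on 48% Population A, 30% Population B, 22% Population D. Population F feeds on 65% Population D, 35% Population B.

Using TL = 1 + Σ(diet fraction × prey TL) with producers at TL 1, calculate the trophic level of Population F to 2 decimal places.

3.95

Population B: 1 + 1 = 2
Population C: 1 + (0.54×1 + 0.46×2) = 2.46
Population D: 1 + 2.46 = 3.46
Population E: 1 + (0.48×1 + 0.3×2 + 0.22×3.46) = 2.8412
Population F: 1 + (0.65×3.46 + 0.35×2) = 3.949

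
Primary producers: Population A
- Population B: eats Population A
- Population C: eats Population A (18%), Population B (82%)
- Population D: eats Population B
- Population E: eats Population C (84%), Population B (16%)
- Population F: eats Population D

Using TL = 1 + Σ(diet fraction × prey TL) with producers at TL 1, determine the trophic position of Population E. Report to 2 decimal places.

Population B: 1 + 1 = 2
Population C: 1 + (0.18×1 + 0.82×2) = 2.82
Population D: 1 + 2 = 3
Population E: 1 + (0.84×2.82 + 0.16×2) = 3.6888
Population F: 1 + 3 = 4

3.69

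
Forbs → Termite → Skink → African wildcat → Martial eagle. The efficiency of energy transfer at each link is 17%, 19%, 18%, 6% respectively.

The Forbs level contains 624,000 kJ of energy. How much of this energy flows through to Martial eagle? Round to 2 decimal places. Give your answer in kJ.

217.68 kJ

Termite: 624000 × 0.17 = 106080 kJ
Skink: 106080 × 0.19 = 20155.2 kJ
African wildcat: 20155.2 × 0.18 = 3627.936 kJ
Martial eagle: 3627.936 × 0.06 = 217.67616 kJ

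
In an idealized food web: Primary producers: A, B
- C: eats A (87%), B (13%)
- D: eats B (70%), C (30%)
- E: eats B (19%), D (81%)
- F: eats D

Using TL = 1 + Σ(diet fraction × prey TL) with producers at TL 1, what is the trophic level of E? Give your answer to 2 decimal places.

C: 1 + (0.87×1 + 0.13×1) = 2
D: 1 + (0.7×1 + 0.3×2) = 2.3
E: 1 + (0.19×1 + 0.81×2.3) = 3.053
F: 1 + 2.3 = 3.3

3.05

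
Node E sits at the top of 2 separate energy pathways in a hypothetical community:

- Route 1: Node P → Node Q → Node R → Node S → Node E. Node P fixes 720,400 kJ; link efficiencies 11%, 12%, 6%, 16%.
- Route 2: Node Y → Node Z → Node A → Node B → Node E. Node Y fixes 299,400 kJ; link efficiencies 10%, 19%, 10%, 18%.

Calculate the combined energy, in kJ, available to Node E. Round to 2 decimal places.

193.68 kJ

Route 1: 720400 × 0.11 × 0.12 × 0.06 × 0.16 = 91.289088 kJ
Route 2: 299400 × 0.1 × 0.19 × 0.1 × 0.18 = 102.3948 kJ
Total at Node E: 91.289088 + 102.3948 = 193.683888 kJ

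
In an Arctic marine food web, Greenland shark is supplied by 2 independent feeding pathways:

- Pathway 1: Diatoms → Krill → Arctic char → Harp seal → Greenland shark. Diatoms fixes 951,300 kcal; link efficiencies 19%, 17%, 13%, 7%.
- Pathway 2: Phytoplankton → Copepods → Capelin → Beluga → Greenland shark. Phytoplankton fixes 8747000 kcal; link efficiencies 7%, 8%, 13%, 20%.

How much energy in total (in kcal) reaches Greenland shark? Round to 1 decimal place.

Pathway 1: 951300 × 0.19 × 0.17 × 0.13 × 0.07 = 279.615609 kcal
Pathway 2: 8747000 × 0.07 × 0.08 × 0.13 × 0.2 = 1273.5632 kcal
Total at Greenland shark: 279.615609 + 1273.5632 = 1553.178809 kcal

1553.2 kcal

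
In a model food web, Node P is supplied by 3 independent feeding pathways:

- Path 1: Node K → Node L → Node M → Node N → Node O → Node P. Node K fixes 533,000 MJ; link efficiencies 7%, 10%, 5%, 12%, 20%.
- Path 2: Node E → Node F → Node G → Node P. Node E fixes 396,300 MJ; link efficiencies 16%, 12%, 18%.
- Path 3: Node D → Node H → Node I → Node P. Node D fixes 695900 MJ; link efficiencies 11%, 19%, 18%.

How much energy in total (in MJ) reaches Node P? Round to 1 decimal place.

Path 1: 533000 × 0.07 × 0.1 × 0.05 × 0.12 × 0.2 = 4.4772 MJ
Path 2: 396300 × 0.16 × 0.12 × 0.18 = 1369.6128 MJ
Path 3: 695900 × 0.11 × 0.19 × 0.18 = 2617.9758 MJ
Total at Node P: 4.4772 + 1369.6128 + 2617.9758 = 3992.0658 MJ

3992.1 MJ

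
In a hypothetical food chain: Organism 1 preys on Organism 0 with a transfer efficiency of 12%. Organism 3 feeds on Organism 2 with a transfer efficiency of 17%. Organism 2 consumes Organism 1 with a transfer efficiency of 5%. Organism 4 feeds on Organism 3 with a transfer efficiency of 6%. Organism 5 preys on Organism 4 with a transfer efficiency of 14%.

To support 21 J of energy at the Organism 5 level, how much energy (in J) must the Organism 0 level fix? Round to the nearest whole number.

2450980 J

Cumulative transfer efficiency: 0.12 × 0.05 × 0.17 × 0.06 × 0.14 = 0.000008568
Organism 0 energy = 21 / 0.000008568 = 2450980 J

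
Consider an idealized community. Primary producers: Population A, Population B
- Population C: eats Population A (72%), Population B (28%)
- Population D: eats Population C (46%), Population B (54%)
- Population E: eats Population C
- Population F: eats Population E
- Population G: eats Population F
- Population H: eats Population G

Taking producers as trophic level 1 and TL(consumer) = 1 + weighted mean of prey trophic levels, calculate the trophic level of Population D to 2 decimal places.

2.46

Population C: 1 + (0.72×1 + 0.28×1) = 2
Population D: 1 + (0.46×2 + 0.54×1) = 2.46
Population E: 1 + 2 = 3
Population F: 1 + 3 = 4
Population G: 1 + 4 = 5
Population H: 1 + 5 = 6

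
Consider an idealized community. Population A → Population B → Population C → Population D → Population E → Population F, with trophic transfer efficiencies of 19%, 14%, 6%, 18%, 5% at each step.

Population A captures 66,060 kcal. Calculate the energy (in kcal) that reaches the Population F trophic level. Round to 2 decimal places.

Population B: 66060 × 0.19 = 12551.4 kcal
Population C: 12551.4 × 0.14 = 1757.196 kcal
Population D: 1757.196 × 0.06 = 105.43176 kcal
Population E: 105.43176 × 0.18 = 18.9777168 kcal
Population F: 18.9777168 × 0.05 = 0.94888584 kcal

0.95 kcal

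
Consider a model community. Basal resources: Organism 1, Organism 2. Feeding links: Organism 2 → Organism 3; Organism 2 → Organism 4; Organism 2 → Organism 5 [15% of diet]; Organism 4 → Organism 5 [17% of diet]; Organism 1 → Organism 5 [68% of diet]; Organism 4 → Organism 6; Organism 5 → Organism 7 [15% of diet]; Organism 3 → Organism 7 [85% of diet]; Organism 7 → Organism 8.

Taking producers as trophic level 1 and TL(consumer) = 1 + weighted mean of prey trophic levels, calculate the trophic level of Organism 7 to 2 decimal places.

3.03

Organism 3: 1 + 1 = 2
Organism 4: 1 + 1 = 2
Organism 5: 1 + (0.15×1 + 0.17×2 + 0.68×1) = 2.17
Organism 6: 1 + 2 = 3
Organism 7: 1 + (0.15×2.17 + 0.85×2) = 3.0255
Organism 8: 1 + 3.0255 = 4.0255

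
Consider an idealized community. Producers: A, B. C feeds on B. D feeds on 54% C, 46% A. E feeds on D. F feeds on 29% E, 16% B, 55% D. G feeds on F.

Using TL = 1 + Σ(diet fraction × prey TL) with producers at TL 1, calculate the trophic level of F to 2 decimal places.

C: 1 + 1 = 2
D: 1 + (0.54×2 + 0.46×1) = 2.54
E: 1 + 2.54 = 3.54
F: 1 + (0.29×3.54 + 0.16×1 + 0.55×2.54) = 3.5836
G: 1 + 3.5836 = 4.5836

3.58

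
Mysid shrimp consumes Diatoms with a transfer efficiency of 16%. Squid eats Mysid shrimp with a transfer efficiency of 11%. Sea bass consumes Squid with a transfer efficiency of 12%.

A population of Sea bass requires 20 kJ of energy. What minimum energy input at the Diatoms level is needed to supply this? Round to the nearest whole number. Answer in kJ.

Cumulative transfer efficiency: 0.16 × 0.11 × 0.12 = 0.002112
Diatoms energy = 20 / 0.002112 = 9470 kJ

9470 kJ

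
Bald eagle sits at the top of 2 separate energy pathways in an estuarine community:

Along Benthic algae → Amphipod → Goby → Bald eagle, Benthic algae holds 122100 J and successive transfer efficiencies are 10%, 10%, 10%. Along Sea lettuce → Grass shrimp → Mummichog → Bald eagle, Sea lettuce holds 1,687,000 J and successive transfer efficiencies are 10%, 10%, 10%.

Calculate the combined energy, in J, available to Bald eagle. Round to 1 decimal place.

1809.1 J

Via Benthic algae: 122100 × 0.1 × 0.1 × 0.1 = 122.1 J
Via Sea lettuce: 1687000 × 0.1 × 0.1 × 0.1 = 1687 J
Total at Bald eagle: 122.1 + 1687 = 1809.1 J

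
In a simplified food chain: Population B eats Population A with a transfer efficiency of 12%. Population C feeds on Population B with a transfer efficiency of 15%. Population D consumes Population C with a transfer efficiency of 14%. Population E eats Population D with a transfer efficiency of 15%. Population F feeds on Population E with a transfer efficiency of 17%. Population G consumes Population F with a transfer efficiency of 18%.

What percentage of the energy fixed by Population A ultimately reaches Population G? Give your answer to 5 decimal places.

Product of link efficiencies: 0.12 × 0.15 × 0.14 × 0.15 × 0.17 × 0.18 = 0.0000115668
As a percentage: 0.0000115668 × 100 = 0.00116%

0.00116%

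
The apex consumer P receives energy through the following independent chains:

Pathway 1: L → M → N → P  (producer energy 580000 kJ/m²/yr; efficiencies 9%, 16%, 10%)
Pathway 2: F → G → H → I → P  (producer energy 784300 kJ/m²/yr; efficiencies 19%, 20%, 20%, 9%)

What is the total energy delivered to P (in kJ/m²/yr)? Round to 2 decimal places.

Pathway 1: 580000 × 0.09 × 0.16 × 0.1 = 835.2 kJ/m²/yr
Pathway 2: 784300 × 0.19 × 0.2 × 0.2 × 0.09 = 536.4612 kJ/m²/yr
Total at P: 835.2 + 536.4612 = 1371.6612 kJ/m²/yr

1371.66 kJ/m²/yr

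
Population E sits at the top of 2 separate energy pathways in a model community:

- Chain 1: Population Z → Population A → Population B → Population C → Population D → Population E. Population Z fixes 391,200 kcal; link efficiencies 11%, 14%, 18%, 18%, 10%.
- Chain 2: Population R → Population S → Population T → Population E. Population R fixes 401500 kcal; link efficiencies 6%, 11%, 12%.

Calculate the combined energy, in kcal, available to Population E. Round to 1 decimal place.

Chain 1: 391200 × 0.11 × 0.14 × 0.18 × 0.18 × 0.1 = 19.5193152 kcal
Chain 2: 401500 × 0.06 × 0.11 × 0.12 = 317.988 kcal
Total at Population E: 19.5193152 + 317.988 = 337.5073152 kcal

337.5 kcal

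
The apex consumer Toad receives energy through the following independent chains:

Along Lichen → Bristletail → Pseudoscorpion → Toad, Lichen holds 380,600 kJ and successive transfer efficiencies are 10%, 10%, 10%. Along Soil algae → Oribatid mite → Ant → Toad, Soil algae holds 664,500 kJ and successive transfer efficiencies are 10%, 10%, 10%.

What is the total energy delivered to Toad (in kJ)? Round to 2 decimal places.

Via Lichen: 380600 × 0.1 × 0.1 × 0.1 = 380.6 kJ
Via Soil algae: 664500 × 0.1 × 0.1 × 0.1 = 664.5 kJ
Total at Toad: 380.6 + 664.5 = 1045.1 kJ

1045.10 kJ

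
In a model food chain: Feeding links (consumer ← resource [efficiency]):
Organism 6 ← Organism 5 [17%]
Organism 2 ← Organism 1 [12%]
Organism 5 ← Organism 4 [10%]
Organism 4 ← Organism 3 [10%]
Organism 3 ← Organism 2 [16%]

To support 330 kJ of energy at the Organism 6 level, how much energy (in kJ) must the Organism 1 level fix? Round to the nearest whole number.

10110294 kJ

Cumulative transfer efficiency: 0.12 × 0.16 × 0.1 × 0.1 × 0.17 = 0.00003264
Organism 1 energy = 330 / 0.00003264 = 10110294 kJ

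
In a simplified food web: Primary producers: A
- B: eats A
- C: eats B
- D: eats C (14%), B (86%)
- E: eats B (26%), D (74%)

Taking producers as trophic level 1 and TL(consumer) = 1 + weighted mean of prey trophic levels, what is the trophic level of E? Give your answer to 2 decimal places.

B: 1 + 1 = 2
C: 1 + 2 = 3
D: 1 + (0.14×3 + 0.86×2) = 3.14
E: 1 + (0.26×2 + 0.74×3.14) = 3.8436

3.84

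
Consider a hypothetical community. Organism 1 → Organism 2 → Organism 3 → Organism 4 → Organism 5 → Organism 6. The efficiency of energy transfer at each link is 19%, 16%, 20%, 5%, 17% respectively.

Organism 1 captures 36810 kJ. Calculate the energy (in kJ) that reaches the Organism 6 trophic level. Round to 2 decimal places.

1.90 kJ

Organism 2: 36810 × 0.19 = 6993.9 kJ
Organism 3: 6993.9 × 0.16 = 1119.024 kJ
Organism 4: 1119.024 × 0.2 = 223.8048 kJ
Organism 5: 223.8048 × 0.05 = 11.19024 kJ
Organism 6: 11.19024 × 0.17 = 1.9023408 kJ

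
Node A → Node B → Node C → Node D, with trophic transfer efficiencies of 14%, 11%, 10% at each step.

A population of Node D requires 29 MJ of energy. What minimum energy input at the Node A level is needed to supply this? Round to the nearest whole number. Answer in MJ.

Cumulative transfer efficiency: 0.14 × 0.11 × 0.1 = 0.00154
Node A energy = 29 / 0.00154 = 18831 MJ

18831 MJ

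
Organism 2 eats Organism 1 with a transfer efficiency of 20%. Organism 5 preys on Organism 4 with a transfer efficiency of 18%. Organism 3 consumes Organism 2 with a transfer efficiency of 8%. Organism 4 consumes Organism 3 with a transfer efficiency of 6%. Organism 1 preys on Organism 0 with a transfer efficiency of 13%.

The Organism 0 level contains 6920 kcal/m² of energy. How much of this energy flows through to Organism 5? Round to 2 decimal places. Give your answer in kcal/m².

Organism 1: 6920 × 0.13 = 899.6 kcal/m²
Organism 2: 899.6 × 0.2 = 179.92 kcal/m²
Organism 3: 179.92 × 0.08 = 14.3936 kcal/m²
Organism 4: 14.3936 × 0.06 = 0.863616 kcal/m²
Organism 5: 0.863616 × 0.18 = 0.15545088 kcal/m²

0.16 kcal/m²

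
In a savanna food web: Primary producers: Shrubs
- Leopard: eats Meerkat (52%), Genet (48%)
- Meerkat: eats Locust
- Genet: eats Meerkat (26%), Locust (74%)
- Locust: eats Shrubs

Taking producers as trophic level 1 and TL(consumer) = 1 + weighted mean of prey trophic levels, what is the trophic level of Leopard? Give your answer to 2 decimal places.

Locust: 1 + 1 = 2
Meerkat: 1 + 2 = 3
Genet: 1 + (0.26×3 + 0.74×2) = 3.26
Leopard: 1 + (0.52×3 + 0.48×3.26) = 4.1248

4.12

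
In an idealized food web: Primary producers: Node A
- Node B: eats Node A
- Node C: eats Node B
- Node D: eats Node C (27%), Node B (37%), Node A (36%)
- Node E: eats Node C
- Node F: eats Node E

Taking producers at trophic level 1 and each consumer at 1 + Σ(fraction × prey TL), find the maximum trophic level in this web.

5

Node B: 1 + 1 = 2
Node C: 1 + 2 = 3
Node D: 1 + (0.27×3 + 0.37×2 + 0.36×1) = 2.91
Node E: 1 + 3 = 4
Node F: 1 + 4 = 5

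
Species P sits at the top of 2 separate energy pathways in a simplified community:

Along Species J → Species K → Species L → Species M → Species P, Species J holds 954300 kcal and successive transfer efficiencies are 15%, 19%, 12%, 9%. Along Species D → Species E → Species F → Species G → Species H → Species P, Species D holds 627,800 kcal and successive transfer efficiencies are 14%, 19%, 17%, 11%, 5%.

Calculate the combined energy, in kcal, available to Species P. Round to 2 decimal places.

Via Species J: 954300 × 0.15 × 0.19 × 0.12 × 0.09 = 293.73354 kcal
Via Species D: 627800 × 0.14 × 0.19 × 0.17 × 0.11 × 0.05 = 15.6140138 kcal
Total at Species P: 293.73354 + 15.6140138 = 309.3475538 kcal

309.35 kcal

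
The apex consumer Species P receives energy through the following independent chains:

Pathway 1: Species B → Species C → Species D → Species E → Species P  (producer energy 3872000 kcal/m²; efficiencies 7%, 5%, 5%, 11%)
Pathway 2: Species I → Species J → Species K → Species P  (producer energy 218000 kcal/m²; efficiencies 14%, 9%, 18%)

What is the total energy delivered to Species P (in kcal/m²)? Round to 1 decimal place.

569.0 kcal/m²

Pathway 1: 3872000 × 0.07 × 0.05 × 0.05 × 0.11 = 74.536 kcal/m²
Pathway 2: 218000 × 0.14 × 0.09 × 0.18 = 494.424 kcal/m²
Total at Species P: 74.536 + 494.424 = 568.96 kcal/m²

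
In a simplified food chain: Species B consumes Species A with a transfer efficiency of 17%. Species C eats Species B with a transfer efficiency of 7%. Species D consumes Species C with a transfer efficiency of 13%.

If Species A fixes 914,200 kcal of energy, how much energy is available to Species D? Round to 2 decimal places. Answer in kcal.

1414.27 kcal

Species B: 914200 × 0.17 = 155414 kcal
Species C: 155414 × 0.07 = 10878.98 kcal
Species D: 10878.98 × 0.13 = 1414.2674 kcal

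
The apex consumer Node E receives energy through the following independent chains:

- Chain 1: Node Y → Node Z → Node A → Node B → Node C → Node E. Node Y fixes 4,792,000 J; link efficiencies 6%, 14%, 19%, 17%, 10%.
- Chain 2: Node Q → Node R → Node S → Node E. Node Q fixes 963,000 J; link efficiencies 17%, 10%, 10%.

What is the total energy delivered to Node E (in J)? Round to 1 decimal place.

Chain 1: 4792000 × 0.06 × 0.14 × 0.19 × 0.17 × 0.1 = 130.016544 J
Chain 2: 963000 × 0.17 × 0.1 × 0.1 = 1637.1 J
Total at Node E: 130.016544 + 1637.1 = 1767.116544 J

1767.1 J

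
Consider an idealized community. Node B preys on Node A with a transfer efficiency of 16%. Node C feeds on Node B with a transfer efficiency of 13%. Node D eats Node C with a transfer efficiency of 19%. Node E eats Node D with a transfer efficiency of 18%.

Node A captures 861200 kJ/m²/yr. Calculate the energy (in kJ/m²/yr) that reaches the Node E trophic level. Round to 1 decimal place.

612.6 kJ/m²/yr

Node B: 861200 × 0.16 = 137792 kJ/m²/yr
Node C: 137792 × 0.13 = 17912.96 kJ/m²/yr
Node D: 17912.96 × 0.19 = 3403.4624 kJ/m²/yr
Node E: 3403.4624 × 0.18 = 612.623232 kJ/m²/yr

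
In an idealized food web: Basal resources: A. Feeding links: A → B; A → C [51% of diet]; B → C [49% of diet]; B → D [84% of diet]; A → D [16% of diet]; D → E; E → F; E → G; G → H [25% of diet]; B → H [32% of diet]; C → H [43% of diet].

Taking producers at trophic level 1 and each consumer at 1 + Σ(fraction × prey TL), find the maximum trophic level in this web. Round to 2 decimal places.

B: 1 + 1 = 2
C: 1 + (0.51×1 + 0.49×2) = 2.49
D: 1 + (0.84×2 + 0.16×1) = 2.84
E: 1 + 2.84 = 3.84
F: 1 + 3.84 = 4.84
G: 1 + 3.84 = 4.84
H: 1 + (0.25×4.84 + 0.32×2 + 0.43×2.49) = 3.9207

4.84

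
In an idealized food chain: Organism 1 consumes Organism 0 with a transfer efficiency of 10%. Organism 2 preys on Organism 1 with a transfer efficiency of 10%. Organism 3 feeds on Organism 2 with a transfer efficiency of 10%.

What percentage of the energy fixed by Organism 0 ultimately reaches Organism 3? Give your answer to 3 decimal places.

0.100%

Product of link efficiencies: 0.1 × 0.1 × 0.1 = 0.001
As a percentage: 0.001 × 100 = 0.100%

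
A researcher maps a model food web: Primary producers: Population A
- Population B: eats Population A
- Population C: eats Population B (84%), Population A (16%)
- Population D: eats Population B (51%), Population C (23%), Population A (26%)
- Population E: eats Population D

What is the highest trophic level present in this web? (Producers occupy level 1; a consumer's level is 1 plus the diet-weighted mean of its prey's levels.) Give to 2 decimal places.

3.93

Population B: 1 + 1 = 2
Population C: 1 + (0.84×2 + 0.16×1) = 2.84
Population D: 1 + (0.51×2 + 0.23×2.84 + 0.26×1) = 2.9332
Population E: 1 + 2.9332 = 3.9332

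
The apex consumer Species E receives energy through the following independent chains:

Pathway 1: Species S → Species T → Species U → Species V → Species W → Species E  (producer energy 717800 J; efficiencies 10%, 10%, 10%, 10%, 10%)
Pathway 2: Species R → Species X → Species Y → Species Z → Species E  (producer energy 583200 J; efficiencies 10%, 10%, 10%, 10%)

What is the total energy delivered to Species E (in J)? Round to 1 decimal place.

Pathway 1: 717800 × 0.1 × 0.1 × 0.1 × 0.1 × 0.1 = 7.178 J
Pathway 2: 583200 × 0.1 × 0.1 × 0.1 × 0.1 = 58.32 J
Total at Species E: 7.178 + 58.32 = 65.498 J

65.5 J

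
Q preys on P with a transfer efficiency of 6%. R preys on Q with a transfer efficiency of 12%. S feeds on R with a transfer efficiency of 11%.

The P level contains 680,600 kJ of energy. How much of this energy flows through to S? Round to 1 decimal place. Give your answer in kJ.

539.0 kJ

Q: 680600 × 0.06 = 40836 kJ
R: 40836 × 0.12 = 4900.32 kJ
S: 4900.32 × 0.11 = 539.0352 kJ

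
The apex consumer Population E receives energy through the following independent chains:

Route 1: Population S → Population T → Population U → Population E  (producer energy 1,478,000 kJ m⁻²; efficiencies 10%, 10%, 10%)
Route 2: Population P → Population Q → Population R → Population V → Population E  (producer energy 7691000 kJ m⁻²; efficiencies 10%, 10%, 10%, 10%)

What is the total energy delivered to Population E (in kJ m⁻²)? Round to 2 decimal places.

Route 1: 1478000 × 0.1 × 0.1 × 0.1 = 1478 kJ m⁻²
Route 2: 7691000 × 0.1 × 0.1 × 0.1 × 0.1 = 769.1 kJ m⁻²
Total at Population E: 1478 + 769.1 = 2247.1 kJ m⁻²

2247.10 kJ m⁻²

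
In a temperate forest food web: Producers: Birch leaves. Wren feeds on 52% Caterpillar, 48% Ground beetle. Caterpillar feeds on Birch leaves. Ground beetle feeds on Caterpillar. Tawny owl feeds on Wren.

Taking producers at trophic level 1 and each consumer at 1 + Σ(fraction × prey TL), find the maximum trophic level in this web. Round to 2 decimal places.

Caterpillar: 1 + 1 = 2
Ground beetle: 1 + 2 = 3
Wren: 1 + (0.52×2 + 0.48×3) = 3.48
Tawny owl: 1 + 3.48 = 4.48

4.48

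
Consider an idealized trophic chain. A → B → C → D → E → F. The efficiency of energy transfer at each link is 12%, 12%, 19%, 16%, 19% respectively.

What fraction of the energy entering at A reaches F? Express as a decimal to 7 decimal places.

0.0000832

Product of link efficiencies: 0.12 × 0.12 × 0.19 × 0.16 × 0.19 = 0.0000831744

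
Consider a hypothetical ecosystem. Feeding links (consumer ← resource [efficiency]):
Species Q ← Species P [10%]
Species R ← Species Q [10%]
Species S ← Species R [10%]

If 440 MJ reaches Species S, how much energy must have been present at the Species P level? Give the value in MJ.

Cumulative transfer efficiency: 0.1 × 0.1 × 0.1 = 0.001
Species P energy = 440 / 0.001 = 440000 MJ

440000 MJ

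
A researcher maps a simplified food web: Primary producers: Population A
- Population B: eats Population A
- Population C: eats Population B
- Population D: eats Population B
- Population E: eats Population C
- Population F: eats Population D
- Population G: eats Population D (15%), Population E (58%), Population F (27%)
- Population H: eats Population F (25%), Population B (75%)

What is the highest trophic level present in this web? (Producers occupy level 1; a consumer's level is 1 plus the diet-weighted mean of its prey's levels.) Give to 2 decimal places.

4.85

Population B: 1 + 1 = 2
Population C: 1 + 2 = 3
Population D: 1 + 2 = 3
Population E: 1 + 3 = 4
Population F: 1 + 3 = 4
Population G: 1 + (0.15×3 + 0.58×4 + 0.27×4) = 4.85
Population H: 1 + (0.25×4 + 0.75×2) = 3.5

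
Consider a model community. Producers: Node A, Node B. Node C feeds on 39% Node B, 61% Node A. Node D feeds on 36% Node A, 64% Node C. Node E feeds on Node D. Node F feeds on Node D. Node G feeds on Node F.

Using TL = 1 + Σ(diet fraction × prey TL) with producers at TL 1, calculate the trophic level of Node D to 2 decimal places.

Node C: 1 + (0.39×1 + 0.61×1) = 2
Node D: 1 + (0.36×1 + 0.64×2) = 2.64
Node E: 1 + 2.64 = 3.64
Node F: 1 + 2.64 = 3.64
Node G: 1 + 3.64 = 4.64

2.64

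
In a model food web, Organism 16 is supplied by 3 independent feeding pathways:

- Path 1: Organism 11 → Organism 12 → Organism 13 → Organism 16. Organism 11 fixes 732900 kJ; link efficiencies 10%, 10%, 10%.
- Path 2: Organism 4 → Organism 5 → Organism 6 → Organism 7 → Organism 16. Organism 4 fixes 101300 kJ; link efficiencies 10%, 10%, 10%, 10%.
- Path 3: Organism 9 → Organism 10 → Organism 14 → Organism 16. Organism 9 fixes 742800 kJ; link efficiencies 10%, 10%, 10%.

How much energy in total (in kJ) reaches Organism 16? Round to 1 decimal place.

Path 1: 732900 × 0.1 × 0.1 × 0.1 = 732.9 kJ
Path 2: 101300 × 0.1 × 0.1 × 0.1 × 0.1 = 10.13 kJ
Path 3: 742800 × 0.1 × 0.1 × 0.1 = 742.8 kJ
Total at Organism 16: 732.9 + 10.13 + 742.8 = 1485.83 kJ

1485.8 kJ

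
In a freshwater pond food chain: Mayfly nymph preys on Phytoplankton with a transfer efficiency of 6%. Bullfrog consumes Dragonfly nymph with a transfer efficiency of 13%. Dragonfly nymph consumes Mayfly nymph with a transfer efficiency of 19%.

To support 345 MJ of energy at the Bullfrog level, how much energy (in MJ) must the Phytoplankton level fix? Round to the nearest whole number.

232794 MJ

Cumulative transfer efficiency: 0.06 × 0.19 × 0.13 = 0.001482
Phytoplankton energy = 345 / 0.001482 = 232794 MJ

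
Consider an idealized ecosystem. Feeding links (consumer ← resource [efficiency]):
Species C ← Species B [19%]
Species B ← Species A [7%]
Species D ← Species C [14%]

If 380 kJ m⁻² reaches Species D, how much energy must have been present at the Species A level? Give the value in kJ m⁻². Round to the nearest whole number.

Cumulative transfer efficiency: 0.07 × 0.19 × 0.14 = 0.001862
Species A energy = 380 / 0.001862 = 204082 kJ m⁻²

204082 kJ m⁻²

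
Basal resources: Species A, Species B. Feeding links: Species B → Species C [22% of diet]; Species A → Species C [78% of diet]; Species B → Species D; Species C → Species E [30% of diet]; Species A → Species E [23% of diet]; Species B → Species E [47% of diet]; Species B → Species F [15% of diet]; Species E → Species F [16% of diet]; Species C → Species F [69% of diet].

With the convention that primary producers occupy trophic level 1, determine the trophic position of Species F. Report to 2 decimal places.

2.90

Species C: 1 + (0.22×1 + 0.78×1) = 2
Species D: 1 + 1 = 2
Species E: 1 + (0.3×2 + 0.23×1 + 0.47×1) = 2.3
Species F: 1 + (0.15×1 + 0.16×2.3 + 0.69×2) = 2.898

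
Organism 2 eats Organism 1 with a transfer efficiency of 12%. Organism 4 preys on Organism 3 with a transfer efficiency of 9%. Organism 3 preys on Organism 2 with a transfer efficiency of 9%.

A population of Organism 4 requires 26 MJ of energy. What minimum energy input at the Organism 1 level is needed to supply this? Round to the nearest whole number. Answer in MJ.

26749 MJ

Cumulative transfer efficiency: 0.12 × 0.09 × 0.09 = 0.000972
Organism 1 energy = 26 / 0.000972 = 26749 MJ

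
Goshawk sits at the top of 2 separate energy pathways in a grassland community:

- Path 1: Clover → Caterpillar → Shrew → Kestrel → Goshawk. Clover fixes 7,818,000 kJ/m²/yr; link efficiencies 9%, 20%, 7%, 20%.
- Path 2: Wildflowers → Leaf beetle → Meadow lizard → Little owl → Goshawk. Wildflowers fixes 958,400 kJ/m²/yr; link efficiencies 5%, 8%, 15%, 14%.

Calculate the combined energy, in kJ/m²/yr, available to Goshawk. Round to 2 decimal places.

Path 1: 7818000 × 0.09 × 0.2 × 0.07 × 0.2 = 1970.136 kJ/m²/yr
Path 2: 958400 × 0.05 × 0.08 × 0.15 × 0.14 = 80.5056 kJ/m²/yr
Total at Goshawk: 1970.136 + 80.5056 = 2050.6416 kJ/m²/yr

2050.64 kJ/m²/yr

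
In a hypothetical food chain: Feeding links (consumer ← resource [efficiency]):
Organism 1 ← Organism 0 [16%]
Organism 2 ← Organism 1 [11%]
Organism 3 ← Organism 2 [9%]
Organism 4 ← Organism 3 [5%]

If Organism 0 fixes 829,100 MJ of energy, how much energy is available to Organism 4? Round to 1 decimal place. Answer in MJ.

65.7 MJ

Organism 1: 829100 × 0.16 = 132656 MJ
Organism 2: 132656 × 0.11 = 14592.16 MJ
Organism 3: 14592.16 × 0.09 = 1313.2944 MJ
Organism 4: 1313.2944 × 0.05 = 65.66472 MJ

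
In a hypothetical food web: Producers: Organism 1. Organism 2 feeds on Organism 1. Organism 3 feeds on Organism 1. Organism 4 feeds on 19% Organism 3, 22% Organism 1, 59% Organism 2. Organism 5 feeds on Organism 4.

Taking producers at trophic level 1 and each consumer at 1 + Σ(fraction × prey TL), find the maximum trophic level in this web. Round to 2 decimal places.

Organism 2: 1 + 1 = 2
Organism 3: 1 + 1 = 2
Organism 4: 1 + (0.19×2 + 0.22×1 + 0.59×2) = 2.78
Organism 5: 1 + 2.78 = 3.78

3.78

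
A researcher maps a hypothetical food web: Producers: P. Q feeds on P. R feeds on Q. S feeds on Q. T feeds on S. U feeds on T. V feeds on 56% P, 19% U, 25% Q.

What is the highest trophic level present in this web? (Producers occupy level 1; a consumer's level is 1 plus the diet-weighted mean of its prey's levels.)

5

Q: 1 + 1 = 2
R: 1 + 2 = 3
S: 1 + 2 = 3
T: 1 + 3 = 4
U: 1 + 4 = 5
V: 1 + (0.56×1 + 0.19×5 + 0.25×2) = 3.01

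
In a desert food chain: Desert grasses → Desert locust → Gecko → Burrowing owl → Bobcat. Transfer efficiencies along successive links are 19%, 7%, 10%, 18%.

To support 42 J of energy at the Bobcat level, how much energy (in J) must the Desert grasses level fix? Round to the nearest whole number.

Cumulative transfer efficiency: 0.19 × 0.07 × 0.1 × 0.18 = 0.0002394
Desert grasses energy = 42 / 0.0002394 = 175439 J

175439 J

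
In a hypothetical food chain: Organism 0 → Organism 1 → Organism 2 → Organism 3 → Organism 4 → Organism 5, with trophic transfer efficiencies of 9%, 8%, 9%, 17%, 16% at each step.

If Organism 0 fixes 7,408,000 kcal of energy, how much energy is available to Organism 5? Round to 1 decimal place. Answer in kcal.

130.6 kcal

Organism 1: 7408000 × 0.09 = 666720 kcal
Organism 2: 666720 × 0.08 = 53337.6 kcal
Organism 3: 53337.6 × 0.09 = 4800.384 kcal
Organism 4: 4800.384 × 0.17 = 816.06528 kcal
Organism 5: 816.06528 × 0.16 = 130.5704448 kcal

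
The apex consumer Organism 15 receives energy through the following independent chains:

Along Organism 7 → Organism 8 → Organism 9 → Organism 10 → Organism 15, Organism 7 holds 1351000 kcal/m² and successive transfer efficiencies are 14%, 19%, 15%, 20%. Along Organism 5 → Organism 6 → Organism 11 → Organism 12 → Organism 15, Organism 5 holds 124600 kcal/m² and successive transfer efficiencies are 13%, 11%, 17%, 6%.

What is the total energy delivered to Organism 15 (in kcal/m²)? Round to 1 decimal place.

1096.3 kcal/m²

Via Organism 7: 1351000 × 0.14 × 0.19 × 0.15 × 0.2 = 1078.098 kcal/m²
Via Organism 5: 124600 × 0.13 × 0.11 × 0.17 × 0.06 = 18.174156 kcal/m²
Total at Organism 15: 1078.098 + 18.174156 = 1096.272156 kcal/m²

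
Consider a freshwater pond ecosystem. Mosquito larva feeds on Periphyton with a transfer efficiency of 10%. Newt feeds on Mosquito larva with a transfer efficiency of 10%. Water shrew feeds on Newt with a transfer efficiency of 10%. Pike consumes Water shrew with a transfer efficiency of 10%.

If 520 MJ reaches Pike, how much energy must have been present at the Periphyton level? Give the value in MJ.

5200000 MJ

Cumulative transfer efficiency: 0.1 × 0.1 × 0.1 × 0.1 = 0.0001
Periphyton energy = 520 / 0.0001 = 5200000 MJ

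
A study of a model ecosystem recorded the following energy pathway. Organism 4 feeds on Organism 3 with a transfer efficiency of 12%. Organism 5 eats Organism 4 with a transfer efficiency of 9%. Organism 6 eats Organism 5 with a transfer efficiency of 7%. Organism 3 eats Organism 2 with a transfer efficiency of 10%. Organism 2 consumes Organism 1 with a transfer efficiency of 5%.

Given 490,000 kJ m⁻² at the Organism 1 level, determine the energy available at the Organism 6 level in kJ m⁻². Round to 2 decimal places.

Organism 2: 490000 × 0.05 = 24500 kJ m⁻²
Organism 3: 24500 × 0.1 = 2450 kJ m⁻²
Organism 4: 2450 × 0.12 = 294 kJ m⁻²
Organism 5: 294 × 0.09 = 26.46 kJ m⁻²
Organism 6: 26.46 × 0.07 = 1.8522 kJ m⁻²

1.85 kJ m⁻²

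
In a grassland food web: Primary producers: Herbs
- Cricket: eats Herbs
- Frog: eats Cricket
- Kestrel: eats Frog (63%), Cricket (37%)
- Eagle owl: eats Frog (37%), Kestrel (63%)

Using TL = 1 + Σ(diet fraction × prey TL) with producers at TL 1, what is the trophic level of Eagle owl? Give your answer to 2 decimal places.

4.40

Cricket: 1 + 1 = 2
Frog: 1 + 2 = 3
Kestrel: 1 + (0.63×3 + 0.37×2) = 3.63
Eagle owl: 1 + (0.37×3 + 0.63×3.63) = 4.3969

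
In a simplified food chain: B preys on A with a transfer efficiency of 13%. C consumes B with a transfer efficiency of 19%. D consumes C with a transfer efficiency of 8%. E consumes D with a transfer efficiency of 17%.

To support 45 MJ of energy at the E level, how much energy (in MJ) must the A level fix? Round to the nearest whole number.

Cumulative transfer efficiency: 0.13 × 0.19 × 0.08 × 0.17 = 0.00033592
A energy = 45 / 0.00033592 = 133960 MJ

133960 MJ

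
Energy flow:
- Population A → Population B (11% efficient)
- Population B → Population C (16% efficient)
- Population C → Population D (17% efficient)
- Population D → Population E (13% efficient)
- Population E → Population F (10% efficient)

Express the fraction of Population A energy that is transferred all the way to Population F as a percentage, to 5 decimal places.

0.00389%

Product of link efficiencies: 0.11 × 0.16 × 0.17 × 0.13 × 0.1 = 0.000038896
As a percentage: 0.000038896 × 100 = 0.00389%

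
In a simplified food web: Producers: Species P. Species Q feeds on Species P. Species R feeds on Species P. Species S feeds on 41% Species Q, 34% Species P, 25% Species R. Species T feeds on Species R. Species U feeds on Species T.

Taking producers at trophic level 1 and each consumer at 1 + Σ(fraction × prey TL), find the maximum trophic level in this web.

4

Species Q: 1 + 1 = 2
Species R: 1 + 1 = 2
Species S: 1 + (0.41×2 + 0.34×1 + 0.25×2) = 2.66
Species T: 1 + 2 = 3
Species U: 1 + 3 = 4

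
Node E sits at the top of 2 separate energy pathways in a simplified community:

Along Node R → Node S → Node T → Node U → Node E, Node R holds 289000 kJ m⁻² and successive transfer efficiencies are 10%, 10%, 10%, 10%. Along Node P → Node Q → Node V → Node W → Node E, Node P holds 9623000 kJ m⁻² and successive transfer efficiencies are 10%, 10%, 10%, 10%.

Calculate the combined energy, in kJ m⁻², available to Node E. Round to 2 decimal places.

991.20 kJ m⁻²

Via Node R: 289000 × 0.1 × 0.1 × 0.1 × 0.1 = 28.9 kJ m⁻²
Via Node P: 9623000 × 0.1 × 0.1 × 0.1 × 0.1 = 962.3 kJ m⁻²
Total at Node E: 28.9 + 962.3 = 991.2 kJ m⁻²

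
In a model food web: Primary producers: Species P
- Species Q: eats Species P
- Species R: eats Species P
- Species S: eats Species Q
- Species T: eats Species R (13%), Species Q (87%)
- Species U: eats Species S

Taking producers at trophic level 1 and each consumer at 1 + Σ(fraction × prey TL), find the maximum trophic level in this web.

Species Q: 1 + 1 = 2
Species R: 1 + 1 = 2
Species S: 1 + 2 = 3
Species T: 1 + (0.13×2 + 0.87×2) = 3
Species U: 1 + 3 = 4

4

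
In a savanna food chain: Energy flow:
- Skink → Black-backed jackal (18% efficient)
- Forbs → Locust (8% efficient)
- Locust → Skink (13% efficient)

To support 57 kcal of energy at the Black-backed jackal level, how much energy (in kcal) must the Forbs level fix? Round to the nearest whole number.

30449 kcal

Cumulative transfer efficiency: 0.08 × 0.13 × 0.18 = 0.001872
Forbs energy = 57 / 0.001872 = 30449 kcal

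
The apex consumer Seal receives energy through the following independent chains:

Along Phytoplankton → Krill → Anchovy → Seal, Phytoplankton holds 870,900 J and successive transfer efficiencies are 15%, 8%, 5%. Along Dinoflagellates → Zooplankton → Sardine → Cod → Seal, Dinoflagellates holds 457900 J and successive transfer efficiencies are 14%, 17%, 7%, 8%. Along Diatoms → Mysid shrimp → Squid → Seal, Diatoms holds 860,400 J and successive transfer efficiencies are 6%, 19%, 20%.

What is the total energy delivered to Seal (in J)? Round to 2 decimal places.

2545.28 J

Via Phytoplankton: 870900 × 0.15 × 0.08 × 0.05 = 522.54 J
Via Dinoflagellates: 457900 × 0.14 × 0.17 × 0.07 × 0.08 = 61.028912 J
Via Diatoms: 860400 × 0.06 × 0.19 × 0.2 = 1961.712 J
Total at Seal: 522.54 + 61.028912 + 1961.712 = 2545.280912 J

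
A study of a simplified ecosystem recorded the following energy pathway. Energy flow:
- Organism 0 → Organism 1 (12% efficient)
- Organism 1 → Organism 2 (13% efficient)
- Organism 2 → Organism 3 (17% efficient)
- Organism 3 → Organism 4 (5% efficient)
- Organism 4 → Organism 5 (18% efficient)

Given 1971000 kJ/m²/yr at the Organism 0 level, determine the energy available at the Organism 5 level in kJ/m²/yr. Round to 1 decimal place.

Organism 1: 1971000 × 0.12 = 236520 kJ/m²/yr
Organism 2: 236520 × 0.13 = 30747.6 kJ/m²/yr
Organism 3: 30747.6 × 0.17 = 5227.092 kJ/m²/yr
Organism 4: 5227.092 × 0.05 = 261.3546 kJ/m²/yr
Organism 5: 261.3546 × 0.18 = 47.043828 kJ/m²/yr

47.0 kJ/m²/yr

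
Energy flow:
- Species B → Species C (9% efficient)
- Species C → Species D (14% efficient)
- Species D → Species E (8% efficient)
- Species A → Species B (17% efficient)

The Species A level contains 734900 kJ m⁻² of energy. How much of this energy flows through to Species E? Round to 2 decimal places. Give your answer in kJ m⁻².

Species B: 734900 × 0.17 = 124933 kJ m⁻²
Species C: 124933 × 0.09 = 11243.97 kJ m⁻²
Species D: 11243.97 × 0.14 = 1574.1558 kJ m⁻²
Species E: 1574.1558 × 0.08 = 125.932464 kJ m⁻²

125.93 kJ m⁻²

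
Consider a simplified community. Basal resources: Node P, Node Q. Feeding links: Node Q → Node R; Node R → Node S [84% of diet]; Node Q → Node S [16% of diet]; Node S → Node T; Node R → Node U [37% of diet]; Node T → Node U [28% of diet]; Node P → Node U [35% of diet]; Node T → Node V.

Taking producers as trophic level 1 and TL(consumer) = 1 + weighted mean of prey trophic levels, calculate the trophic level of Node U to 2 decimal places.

Node R: 1 + 1 = 2
Node S: 1 + (0.84×2 + 0.16×1) = 2.84
Node T: 1 + 2.84 = 3.84
Node U: 1 + (0.37×2 + 0.28×3.84 + 0.35×1) = 3.1652
Node V: 1 + 3.84 = 4.84

3.17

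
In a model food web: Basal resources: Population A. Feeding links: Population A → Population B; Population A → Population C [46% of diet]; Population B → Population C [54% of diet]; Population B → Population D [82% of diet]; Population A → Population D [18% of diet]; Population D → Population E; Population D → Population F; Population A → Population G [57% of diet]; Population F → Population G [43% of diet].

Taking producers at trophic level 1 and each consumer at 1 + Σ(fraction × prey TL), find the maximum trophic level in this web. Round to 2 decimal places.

Population B: 1 + 1 = 2
Population C: 1 + (0.46×1 + 0.54×2) = 2.54
Population D: 1 + (0.82×2 + 0.18×1) = 2.82
Population E: 1 + 2.82 = 3.82
Population F: 1 + 2.82 = 3.82
Population G: 1 + (0.57×1 + 0.43×3.82) = 3.2126

3.82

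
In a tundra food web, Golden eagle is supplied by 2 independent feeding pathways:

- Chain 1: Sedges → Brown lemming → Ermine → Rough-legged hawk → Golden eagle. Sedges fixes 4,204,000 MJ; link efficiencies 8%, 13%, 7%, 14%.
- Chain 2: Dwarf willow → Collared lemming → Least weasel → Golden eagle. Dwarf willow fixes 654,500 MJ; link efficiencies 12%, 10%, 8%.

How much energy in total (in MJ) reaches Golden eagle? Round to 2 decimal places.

1056.79 MJ

Chain 1: 4204000 × 0.08 × 0.13 × 0.07 × 0.14 = 428.47168 MJ
Chain 2: 654500 × 0.12 × 0.1 × 0.08 = 628.32 MJ
Total at Golden eagle: 428.47168 + 628.32 = 1056.79168 MJ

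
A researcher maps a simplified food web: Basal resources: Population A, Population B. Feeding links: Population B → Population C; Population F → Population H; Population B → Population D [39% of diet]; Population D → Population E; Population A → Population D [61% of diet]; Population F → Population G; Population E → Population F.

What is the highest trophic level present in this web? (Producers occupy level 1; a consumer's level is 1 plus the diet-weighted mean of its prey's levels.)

Population C: 1 + 1 = 2
Population D: 1 + (0.61×1 + 0.39×1) = 2
Population E: 1 + 2 = 3
Population F: 1 + 3 = 4
Population G: 1 + 4 = 5
Population H: 1 + 4 = 5

5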